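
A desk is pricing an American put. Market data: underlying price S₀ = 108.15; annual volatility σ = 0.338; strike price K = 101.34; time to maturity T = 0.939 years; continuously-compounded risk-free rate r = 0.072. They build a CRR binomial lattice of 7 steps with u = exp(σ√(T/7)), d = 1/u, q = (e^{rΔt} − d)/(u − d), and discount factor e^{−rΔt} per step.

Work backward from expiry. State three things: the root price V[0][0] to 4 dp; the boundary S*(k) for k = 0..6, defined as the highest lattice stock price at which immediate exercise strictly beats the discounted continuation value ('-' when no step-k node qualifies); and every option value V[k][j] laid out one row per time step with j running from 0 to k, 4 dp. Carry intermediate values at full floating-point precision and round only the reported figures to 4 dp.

Δt=0.13414, u=1.13178, d=0.88356, q=0.50819, disc=e^(-rΔt)=0.99039
k=7 terminal: V=max(K-S,0) → 55.8742 43.1014 26.7403 5.7828 0.0000 0.0000 0.0000 0.0000
k=6: j=0 S=51.4574 intr=49.8826 cont=48.9086 V=49.8826[EX]; j=1 S=65.9134 intr=35.4266 cont=34.4525 V=35.4266[EX]; j=2 S=84.4307 intr=16.9093 cont=15.9353 V=16.9093[EX]; j=3 S=108.1500 intr=0.0000 cont=2.8167 V=2.8167[hold]; j=4 S=138.5329 intr=0.0000 cont=0.0000 V=0.0000[hold]; j=5 S=177.4513 intr=0.0000 cont=0.0000 V=0.0000[hold]; j=6 S=227.3032 intr=0.0000 cont=0.0000 V=0.0000[hold]  S*(6)=84.4307
k=5: j=0 S=58.2386 intr=43.1014 cont=42.1274 V=43.1014[EX]; j=1 S=74.5997 intr=26.7403 cont=25.7662 V=26.7403[EX]; j=2 S=95.5572 intr=5.7828 cont=9.6539 V=9.6539[hold]; j=3 S=122.4023 intr=0.0000 cont=1.3720 V=1.3720[hold]; j=4 S=156.7891 intr=0.0000 cont=0.0000 V=0.0000[hold]; j=5 S=200.8364 intr=0.0000 cont=0.0000 V=0.0000[hold]  S*(5)=74.5997
k=4: j=0 S=65.9134 intr=35.4266 cont=34.4525 V=35.4266[EX]; j=1 S=84.4307 intr=16.9093 cont=17.8836 V=17.8836[hold]; j=2 S=108.1500 intr=0.0000 cont=5.3928 V=5.3928[hold]; j=3 S=138.5329 intr=0.0000 cont=0.6683 V=0.6683[hold]; j=4 S=177.4513 intr=0.0000 cont=0.0000 V=0.0000[hold]  S*(4)=65.9134
k=3: j=0 S=74.5997 intr=26.7403 cont=26.2566 V=26.7403[EX]; j=1 S=95.5572 intr=5.7828 cont=11.4250 V=11.4250[hold]; j=2 S=122.4023 intr=0.0000 cont=2.9631 V=2.9631[hold]; j=3 S=156.7891 intr=0.0000 cont=0.3255 V=0.3255[hold]  S*(3)=74.5997
k=2: j=0 S=84.4307 intr=16.9093 cont=18.7750 V=18.7750[hold]; j=1 S=108.1500 intr=0.0000 cont=7.0563 V=7.0563[hold]; j=2 S=138.5329 intr=0.0000 cont=1.6071 V=1.6071[hold]  S*(2)=-
k=1: j=0 S=95.5572 intr=5.7828 cont=12.6965 V=12.6965[hold]; j=1 S=122.4023 intr=0.0000 cont=4.2459 V=4.2459[hold]  S*(1)=-
k=0: j=0 S=108.1500 intr=0.0000 cont=8.3212 V=8.3212[hold]  S*(0)=-

price = 8.3212
boundary = - - - 74.5997 65.9134 74.5997 84.4307
tree:
8.3212
12.6965 4.2459
18.7750 7.0563 1.6071
26.7403 11.4250 2.9631 0.3255
35.4266 17.8836 5.3928 0.6683 0.0000
43.1014 26.7403 9.6539 1.3720 0.0000 0.0000
49.8826 35.4266 16.9093 2.8167 0.0000 0.0000 0.0000
55.8742 43.1014 26.7403 5.7828 0.0000 0.0000 0.0000 0.0000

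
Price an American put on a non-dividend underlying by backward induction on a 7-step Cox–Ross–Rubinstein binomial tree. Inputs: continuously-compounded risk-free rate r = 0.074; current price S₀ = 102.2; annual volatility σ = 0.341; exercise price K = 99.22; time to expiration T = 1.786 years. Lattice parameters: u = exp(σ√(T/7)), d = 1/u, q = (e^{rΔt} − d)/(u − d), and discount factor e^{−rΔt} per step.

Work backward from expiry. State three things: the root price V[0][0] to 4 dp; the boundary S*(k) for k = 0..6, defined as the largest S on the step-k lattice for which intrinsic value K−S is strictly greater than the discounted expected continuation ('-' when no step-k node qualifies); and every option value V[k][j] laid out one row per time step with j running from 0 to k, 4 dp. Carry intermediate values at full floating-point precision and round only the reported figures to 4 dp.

Δt=0.25514, u=1.18797, d=0.84177, q=0.51210, disc=e^(-rΔt)=0.98130
k=7 terminal: V=max(K-S,0) → 68.6133 56.0257 38.2613 13.1908 0.0000 0.0000 0.0000 0.0000
k=6: j=0 S=36.3598 intr=62.8602 cont=61.0045 V=62.8602[EX]; j=1 S=51.3134 intr=47.9066 cont=46.0508 V=47.9066[EX]; j=2 S=72.4171 intr=26.8029 cont=24.9472 V=26.8029[EX]; j=3 S=102.2000 intr=0.0000 cont=6.3154 V=6.3154[hold]; j=4 S=144.2317 intr=0.0000 cont=0.0000 V=0.0000[hold]; j=5 S=203.5498 intr=0.0000 cont=0.0000 V=0.0000[hold]; j=6 S=287.2636 intr=0.0000 cont=0.0000 V=0.0000[hold]  S*(6)=72.4171
k=5: j=0 S=43.1943 intr=56.0257 cont=54.1700 V=56.0257[EX]; j=1 S=60.9587 intr=38.2613 cont=36.4055 V=38.2613[EX]; j=2 S=86.0292 intr=13.1908 cont=16.0062 V=16.0062[hold]; j=3 S=121.4104 intr=0.0000 cont=3.0237 V=3.0237[hold]; j=4 S=171.3428 intr=0.0000 cont=0.0000 V=0.0000[hold]; j=5 S=241.8108 intr=0.0000 cont=0.0000 V=0.0000[hold]  S*(5)=60.9587
k=4: j=0 S=51.3134 intr=47.9066 cont=46.0508 V=47.9066[EX]; j=1 S=72.4171 intr=26.8029 cont=26.3620 V=26.8029[EX]; j=2 S=102.2000 intr=0.0000 cont=9.1828 V=9.1828[hold]; j=3 S=144.2317 intr=0.0000 cont=1.4476 V=1.4476[hold]; j=4 S=203.5498 intr=0.0000 cont=0.0000 V=0.0000[hold]  S*(4)=72.4171
k=3: j=0 S=60.9587 intr=38.2613 cont=36.4055 V=38.2613[EX]; j=1 S=86.0292 intr=13.1908 cont=17.4471 V=17.4471[hold]; j=2 S=121.4104 intr=0.0000 cont=5.1240 V=5.1240[hold]; j=3 S=171.3428 intr=0.0000 cont=0.6931 V=0.6931[hold]  S*(3)=60.9587
k=2: j=0 S=72.4171 intr=26.8029 cont=27.0861 V=27.0861[hold]; j=1 S=102.2000 intr=0.0000 cont=10.9281 V=10.9281[hold]; j=2 S=144.2317 intr=0.0000 cont=2.8015 V=2.8015[hold]  S*(2)=-
k=1: j=0 S=86.0292 intr=13.1908 cont=18.4597 V=18.4597[hold]; j=1 S=121.4104 intr=0.0000 cont=6.6399 V=6.6399[hold]  S*(1)=-
k=0: j=0 S=102.2000 intr=0.0000 cont=12.1748 V=12.1748[hold]  S*(0)=-

price = 12.1748
boundary = - - - 60.9587 72.4171 60.9587 72.4171
tree:
12.1748
18.4597 6.6399
27.0861 10.9281 2.8015
38.2613 17.4471 5.1240 0.6931
47.9066 26.8029 9.1828 1.4476 0.0000
56.0257 38.2613 16.0062 3.0237 0.0000 0.0000
62.8602 47.9066 26.8029 6.3154 0.0000 0.0000 0.0000
68.6133 56.0257 38.2613 13.1908 0.0000 0.0000 0.0000 0.0000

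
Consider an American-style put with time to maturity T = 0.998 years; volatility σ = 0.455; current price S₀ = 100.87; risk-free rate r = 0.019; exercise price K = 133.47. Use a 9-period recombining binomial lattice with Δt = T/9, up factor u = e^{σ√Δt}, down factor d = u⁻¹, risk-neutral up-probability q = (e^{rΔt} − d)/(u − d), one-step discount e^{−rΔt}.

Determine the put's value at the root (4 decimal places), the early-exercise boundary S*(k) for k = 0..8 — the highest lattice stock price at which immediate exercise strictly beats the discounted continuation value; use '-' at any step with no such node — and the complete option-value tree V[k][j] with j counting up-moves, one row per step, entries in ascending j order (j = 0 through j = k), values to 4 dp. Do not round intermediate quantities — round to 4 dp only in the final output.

Δt=0.11089, u=1.16360, d=0.85941, q=0.46913, disc=e^(-rΔt)=0.99790
k=9 terminal: V=max(K-S,0) → 107.6745 98.5441 86.1819 69.4441 46.7818 16.0981 0.0000 0.0000 0.0000 0.0000
k=8: j=0 S=30.0155 intr=103.4545 cont=103.1736 V=103.4545[EX]; j=1 S=40.6396 intr=92.8304 cont=92.5495 V=92.8304[EX]; j=2 S=55.0242 intr=78.4458 cont=78.1649 V=78.4458[EX]; j=3 S=74.5003 intr=58.9697 cont=58.6888 V=58.9697[EX]; j=4 S=100.8700 intr=32.6000 cont=32.3191 V=32.6000[EX]; j=5 S=136.5734 intr=0.0000 cont=8.5281 V=8.5281[hold]; j=6 S=184.9143 intr=0.0000 cont=0.0000 V=0.0000[hold]; j=7 S=250.3656 intr=0.0000 cont=0.0000 V=0.0000[hold]; j=8 S=338.9837 intr=0.0000 cont=0.0000 V=0.0000[hold]  S*(8)=100.8700
k=7: j=0 S=34.9259 intr=98.5441 cont=98.2632 V=98.5441[EX]; j=1 S=47.2881 intr=86.1819 cont=85.9010 V=86.1819[EX]; j=2 S=64.0259 intr=69.4441 cont=69.1632 V=69.4441[EX]; j=3 S=86.6882 intr=46.7818 cont=46.5009 V=46.7818[EX]; j=4 S=117.3719 intr=16.0981 cont=21.2624 V=21.2624[hold]; j=5 S=158.9162 intr=0.0000 cont=4.5178 V=4.5178[hold]; j=6 S=215.1654 intr=0.0000 cont=0.0000 V=0.0000[hold]; j=7 S=291.3243 intr=0.0000 cont=0.0000 V=0.0000[hold]  S*(7)=86.6882
k=6: j=0 S=40.6396 intr=92.8304 cont=92.5495 V=92.8304[EX]; j=1 S=55.0242 intr=78.4458 cont=78.1649 V=78.4458[EX]; j=2 S=74.5003 intr=58.9697 cont=58.6888 V=58.9697[EX]; j=3 S=100.8700 intr=32.6000 cont=34.7367 V=34.7367[hold]; j=4 S=136.5734 intr=0.0000 cont=13.3788 V=13.3788[hold]; j=5 S=184.9143 intr=0.0000 cont=2.3933 V=2.3933[hold]; j=6 S=250.3656 intr=0.0000 cont=0.0000 V=0.0000[hold]  S*(6)=74.5003
k=5: j=0 S=47.2881 intr=86.1819 cont=85.9010 V=86.1819[EX]; j=1 S=64.0259 intr=69.4441 cont=69.1632 V=69.4441[EX]; j=2 S=86.6882 intr=46.7818 cont=47.5012 V=47.5012[hold]; j=3 S=117.3719 intr=16.0981 cont=24.6651 V=24.6651[hold]; j=4 S=158.9162 intr=0.0000 cont=8.2079 V=8.2079[hold]; j=5 S=215.1654 intr=0.0000 cont=1.2679 V=1.2679[hold]  S*(5)=64.0259
k=4: j=0 S=55.0242 intr=78.4458 cont=78.1649 V=78.4458[EX]; j=1 S=74.5003 intr=58.9697 cont=59.0256 V=59.0256[hold]; j=2 S=100.8700 intr=32.6000 cont=36.7107 V=36.7107[hold]; j=3 S=136.5734 intr=0.0000 cont=16.9089 V=16.9089[hold]; j=4 S=184.9143 intr=0.0000 cont=4.9417 V=4.9417[hold]  S*(4)=55.0242
k=3: j=0 S=64.0259 intr=69.4441 cont=69.1893 V=69.4441[EX]; j=1 S=86.6882 intr=46.7818 cont=48.4549 V=48.4549[hold]; j=2 S=117.3719 intr=16.0981 cont=27.3635 V=27.3635[hold]; j=3 S=158.9162 intr=0.0000 cont=11.2710 V=11.2710[hold]  S*(3)=64.0259
k=2: j=0 S=74.5003 intr=58.9697 cont=59.4721 V=59.4721[hold]; j=1 S=100.8700 intr=32.6000 cont=38.4792 V=38.4792[hold]; j=2 S=136.5734 intr=0.0000 cont=19.7724 V=19.7724[hold]  S*(2)=-
k=1: j=0 S=86.6882 intr=46.7818 cont=49.5193 V=49.5193[hold]; j=1 S=117.3719 intr=16.0981 cont=29.6408 V=29.6408[hold]  S*(1)=-
k=0: j=0 S=100.8700 intr=32.6000 cont=40.1091 V=40.1091[hold]  S*(0)=-

price = 40.1091
boundary = - - - 64.0259 55.0242 64.0259 74.5003 86.6882 100.8700
tree:
40.1091
49.5193 29.6408
59.4721 38.4792 19.7724
69.4441 48.4549 27.3635 11.2710
78.4458 59.0256 36.7107 16.9089 4.9417
86.1819 69.4441 47.5012 24.6651 8.2079 1.2679
92.8304 78.4458 58.9697 34.7367 13.3788 2.3933 0.0000
98.5441 86.1819 69.4441 46.7818 21.2624 4.5178 0.0000 0.0000
103.4545 92.8304 78.4458 58.9697 32.6000 8.5281 0.0000 0.0000 0.0000
107.6745 98.5441 86.1819 69.4441 46.7818 16.0981 0.0000 0.0000 0.0000 0.0000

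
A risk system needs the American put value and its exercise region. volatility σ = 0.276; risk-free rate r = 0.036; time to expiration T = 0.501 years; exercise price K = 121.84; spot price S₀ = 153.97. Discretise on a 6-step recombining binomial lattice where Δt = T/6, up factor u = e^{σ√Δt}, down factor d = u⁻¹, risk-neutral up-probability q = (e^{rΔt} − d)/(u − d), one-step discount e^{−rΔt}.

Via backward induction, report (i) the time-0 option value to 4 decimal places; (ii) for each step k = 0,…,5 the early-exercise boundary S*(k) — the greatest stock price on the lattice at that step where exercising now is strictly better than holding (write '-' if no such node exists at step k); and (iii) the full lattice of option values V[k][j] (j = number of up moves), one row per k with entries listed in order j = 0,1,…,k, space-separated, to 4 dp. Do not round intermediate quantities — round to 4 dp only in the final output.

Δt=0.08350, u=1.08302, d=0.92334, q=0.49893, disc=e^(-rΔt)=0.99700
k=6 terminal: V=max(K-S,0) → 26.4252 9.9247 0.0000 0.0000 0.0000 0.0000 0.0000
k=5: j=0 S=103.3362 intr=18.5038 cont=18.1381 V=18.5038[EX]; j=1 S=121.2065 intr=0.6335 cont=4.9581 V=4.9581[hold]; j=2 S=142.1672 intr=0.0000 cont=0.0000 V=0.0000[hold]; j=3 S=166.7527 intr=0.0000 cont=0.0000 V=0.0000[hold]; j=4 S=195.5898 intr=0.0000 cont=0.0000 V=0.0000[hold]; j=5 S=229.4139 intr=0.0000 cont=0.0000 V=0.0000[hold]  S*(5)=103.3362
k=4: j=0 S=111.9153 intr=9.9247 cont=11.7102 V=11.7102[hold]; j=1 S=131.2692 intr=0.0000 cont=2.4769 V=2.4769[hold]; j=2 S=153.9700 intr=0.0000 cont=0.0000 V=0.0000[hold]; j=3 S=180.5966 intr=0.0000 cont=0.0000 V=0.0000[hold]; j=4 S=211.8278 intr=0.0000 cont=0.0000 V=0.0000[hold]  S*(4)=-
k=3: j=0 S=121.2065 intr=0.6335 cont=7.0822 V=7.0822[hold]; j=1 S=142.1672 intr=0.0000 cont=1.2374 V=1.2374[hold]; j=2 S=166.7527 intr=0.0000 cont=0.0000 V=0.0000[hold]; j=3 S=195.5898 intr=0.0000 cont=0.0000 V=0.0000[hold]  S*(3)=-
k=2: j=0 S=131.2692 intr=0.0000 cont=4.1536 V=4.1536[hold]; j=1 S=153.9700 intr=0.0000 cont=0.6182 V=0.6182[hold]; j=2 S=180.5966 intr=0.0000 cont=0.0000 V=0.0000[hold]  S*(2)=-
k=1: j=0 S=142.1672 intr=0.0000 cont=2.3825 V=2.3825[hold]; j=1 S=166.7527 intr=0.0000 cont=0.3088 V=0.3088[hold]  S*(1)=-
k=0: j=0 S=153.9700 intr=0.0000 cont=1.3438 V=1.3438[hold]  S*(0)=-

price = 1.3438
boundary = - - - - - 103.3362
tree:
1.3438
2.3825 0.3088
4.1536 0.6182 0.0000
7.0822 1.2374 0.0000 0.0000
11.7102 2.4769 0.0000 0.0000 0.0000
18.5038 4.9581 0.0000 0.0000 0.0000 0.0000
26.4252 9.9247 0.0000 0.0000 0.0000 0.0000 0.0000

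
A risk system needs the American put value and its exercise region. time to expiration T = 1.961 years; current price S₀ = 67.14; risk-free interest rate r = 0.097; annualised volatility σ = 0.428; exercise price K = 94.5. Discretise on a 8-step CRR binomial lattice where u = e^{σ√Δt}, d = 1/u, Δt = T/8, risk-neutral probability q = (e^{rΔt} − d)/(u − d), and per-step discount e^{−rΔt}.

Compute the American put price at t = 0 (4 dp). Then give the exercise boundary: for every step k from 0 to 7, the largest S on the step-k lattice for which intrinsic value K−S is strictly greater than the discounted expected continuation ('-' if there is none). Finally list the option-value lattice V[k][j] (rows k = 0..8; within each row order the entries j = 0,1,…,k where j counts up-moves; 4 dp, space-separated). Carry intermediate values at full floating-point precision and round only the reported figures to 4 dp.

params: Δt=0.24513 u=1.23603 d=0.80904 q=0.50357 e^(-rΔt)=0.97650
t_8 payoffs: 82.1759 75.6717 65.7348 50.5535 27.3600 0.0000 0.0000 0.0000 0.0000
t_7: node(7,0) S=15.2329 payoff=79.2671 vs cont=77.0467 → 79.2671 [stop]  node(7,1) S=23.2723 payoff=71.2277 vs cont=69.0073 → 71.2277 [stop]  node(7,2) S=35.5546 payoff=58.9454 vs cont=56.7249 → 58.9454 [stop]  node(7,3) S=54.3191 payoff=40.1809 vs cont=37.9604 → 40.1809 [stop]  node(7,4) S=82.9869 payoff=11.5131 vs cont=13.2631 → 13.2631 [wait]  node(7,5) S=126.7846 payoff=0.0000 vs cont=0.0000 → 0.0000 [wait]  node(7,6) S=193.6972 payoff=0.0000 vs cont=0.0000 → 0.0000 [wait]  node(7,7) S=295.9240 payoff=0.0000 vs cont=0.0000 → 0.0000 [wait]  ⇒ S*(7)=54.3191
t_6: node(6,0) S=18.8283 payoff=75.6717 vs cont=73.4513 → 75.6717 [stop]  node(6,1) S=28.7652 payoff=65.7348 vs cont=63.5143 → 65.7348 [stop]  node(6,2) S=43.9465 payoff=50.5535 vs cont=48.3330 → 50.5535 [stop]  node(6,3) S=67.1400 payoff=27.3600 vs cont=26.0001 → 27.3600 [stop]  node(6,4) S=102.5742 payoff=0.0000 vs cont=6.4294 → 6.4294 [wait]  node(6,5) S=156.7094 payoff=0.0000 vs cont=0.0000 → 0.0000 [wait]  node(6,6) S=239.4152 payoff=0.0000 vs cont=0.0000 → 0.0000 [wait]  ⇒ S*(6)=67.1400
t_5: node(5,0) S=23.2723 payoff=71.2277 vs cont=69.0073 → 71.2277 [stop]  node(5,1) S=35.5546 payoff=58.9454 vs cont=56.7249 → 58.9454 [stop]  node(5,2) S=54.3191 payoff=40.1809 vs cont=37.9604 → 40.1809 [stop]  node(5,3) S=82.9869 payoff=11.5131 vs cont=16.4247 → 16.4247 [wait]  node(5,4) S=126.7846 payoff=0.0000 vs cont=3.1167 → 3.1167 [wait]  node(5,5) S=193.6972 payoff=0.0000 vs cont=0.0000 → 0.0000 [wait]  ⇒ S*(5)=54.3191
t_4: node(4,0) S=28.7652 payoff=65.7348 vs cont=63.5143 → 65.7348 [stop]  node(4,1) S=43.9465 payoff=50.5535 vs cont=48.3330 → 50.5535 [stop]  node(4,2) S=67.1400 payoff=27.3600 vs cont=27.5548 → 27.5548 [wait]  node(4,3) S=102.5742 payoff=0.0000 vs cont=9.4947 → 9.4947 [wait]  node(4,4) S=156.7094 payoff=0.0000 vs cont=1.5109 → 1.5109 [wait]  ⇒ S*(4)=43.9465
t_3: node(3,0) S=35.5546 payoff=58.9454 vs cont=56.7249 → 58.9454 [stop]  node(3,1) S=54.3191 payoff=40.1809 vs cont=38.0562 → 40.1809 [stop]  node(3,2) S=82.9869 payoff=11.5131 vs cont=18.0264 → 18.0264 [wait]  node(3,3) S=126.7846 payoff=0.0000 vs cont=5.3456 → 5.3456 [wait]  ⇒ S*(3)=54.3191
t_2: node(2,0) S=43.9465 payoff=50.5535 vs cont=48.3330 → 50.5535 [stop]  node(2,1) S=67.1400 payoff=27.3600 vs cont=28.3425 → 28.3425 [wait]  node(2,2) S=102.5742 payoff=0.0000 vs cont=11.3672 → 11.3672 [wait]  ⇒ S*(2)=43.9465
t_1: node(1,0) S=54.3191 payoff=40.1809 vs cont=38.4435 → 40.1809 [stop]  node(1,1) S=82.9869 payoff=11.5131 vs cont=19.3290 → 19.3290 [wait]  ⇒ S*(1)=54.3191
t_0: node(0,0) S=67.1400 payoff=27.3600 vs cont=28.9830 → 28.9830 [wait]  ⇒ S*(0)=-

price = 28.9830
boundary = - 54.3191 43.9465 54.3191 43.9465 54.3191 67.1400 54.3191
tree:
28.9830
40.1809 19.3290
50.5535 28.3425 11.3672
58.9454 40.1809 18.0264 5.3456
65.7348 50.5535 27.5548 9.4947 1.5109
71.2277 58.9454 40.1809 16.4247 3.1167 0.0000
75.6717 65.7348 50.5535 27.3600 6.4294 0.0000 0.0000
79.2671 71.2277 58.9454 40.1809 13.2631 0.0000 0.0000 0.0000
82.1759 75.6717 65.7348 50.5535 27.3600 0.0000 0.0000 0.0000 0.0000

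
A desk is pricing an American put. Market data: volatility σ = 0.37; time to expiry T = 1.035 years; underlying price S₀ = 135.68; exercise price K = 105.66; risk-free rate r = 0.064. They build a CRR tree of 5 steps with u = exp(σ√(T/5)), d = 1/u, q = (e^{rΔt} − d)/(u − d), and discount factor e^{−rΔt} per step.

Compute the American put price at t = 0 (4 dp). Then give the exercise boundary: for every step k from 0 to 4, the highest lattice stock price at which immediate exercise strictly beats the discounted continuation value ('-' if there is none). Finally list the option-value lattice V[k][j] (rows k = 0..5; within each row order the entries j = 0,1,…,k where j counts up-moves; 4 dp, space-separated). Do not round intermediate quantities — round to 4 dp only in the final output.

price = 5.0307
boundary = - - - - 69.1958
tree:
5.0307
8.7197 1.4385
14.7109 2.9006 0.0000
23.8732 5.8485 0.0000 0.0000
36.4642 11.7926 0.0000 0.0000 0.0000
47.1850 23.7780 0.0000 0.0000 0.0000 0.0000

Δt=0.20700, u=1.18334, d=0.84507, q=0.49744, disc=e^(-rΔt)=0.98684
k=5 terminal: V=max(K-S,0) → 47.1850 23.7780 0.0000 0.0000 0.0000 0.0000
k=4: j=0 S=69.1958 intr=36.4642 cont=35.0737 V=36.4642[EX]; j=1 S=96.8942 intr=8.7658 cont=11.7926 V=11.7926[hold]; j=2 S=135.6800 intr=0.0000 cont=0.0000 V=0.0000[hold]; j=3 S=189.9914 intr=0.0000 cont=0.0000 V=0.0000[hold]; j=4 S=266.0431 intr=0.0000 cont=0.0000 V=0.0000[hold]  S*(4)=69.1958
k=3: j=0 S=81.8820 intr=23.7780 cont=23.8732 V=23.8732[hold]; j=1 S=114.6586 intr=0.0000 cont=5.8485 V=5.8485[hold]; j=2 S=160.5554 intr=0.0000 cont=0.0000 V=0.0000[hold]; j=3 S=224.8242 intr=0.0000 cont=0.0000 V=0.0000[hold]  S*(3)=-
k=2: j=0 S=96.8942 intr=8.7658 cont=14.7109 V=14.7109[hold]; j=1 S=135.6800 intr=0.0000 cont=2.9006 V=2.9006[hold]; j=2 S=189.9914 intr=0.0000 cont=0.0000 V=0.0000[hold]  S*(2)=-
k=1: j=0 S=114.6586 intr=0.0000 cont=8.7197 V=8.7197[hold]; j=1 S=160.5554 intr=0.0000 cont=1.4385 V=1.4385[hold]  S*(1)=-
k=0: j=0 S=135.6800 intr=0.0000 cont=5.0307 V=5.0307[hold]  S*(0)=-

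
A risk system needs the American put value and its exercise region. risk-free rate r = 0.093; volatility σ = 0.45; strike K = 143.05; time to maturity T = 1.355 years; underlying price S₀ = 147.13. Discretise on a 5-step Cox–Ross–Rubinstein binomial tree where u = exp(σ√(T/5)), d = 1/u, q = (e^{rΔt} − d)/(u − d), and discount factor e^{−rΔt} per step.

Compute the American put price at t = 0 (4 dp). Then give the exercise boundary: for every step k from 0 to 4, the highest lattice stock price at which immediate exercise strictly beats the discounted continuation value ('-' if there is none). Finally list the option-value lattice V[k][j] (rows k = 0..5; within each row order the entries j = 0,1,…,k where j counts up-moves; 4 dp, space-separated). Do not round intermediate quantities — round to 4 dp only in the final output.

Δt=0.27100, u=1.26397, d=0.79116, q=0.49568, disc=e^(-rΔt)=0.97511
k=5 terminal: V=max(K-S,0) → 97.4449 70.1901 26.6471 0.0000 0.0000 0.0000
k=4: j=0 S=57.6436 intr=85.4064 cont=81.8462 V=85.4064[EX]; j=1 S=92.0929 intr=50.9571 cont=47.3969 V=50.9571[EX]; j=2 S=147.1300 intr=0.0000 cont=13.1041 V=13.1041[hold]; j=3 S=235.0588 intr=0.0000 cont=0.0000 V=0.0000[hold]; j=4 S=375.5360 intr=0.0000 cont=0.0000 V=0.0000[hold]  S*(4)=92.0929
k=3: j=0 S=72.8599 intr=70.1901 cont=66.6299 V=70.1901[EX]; j=1 S=116.4029 intr=26.6471 cont=31.3928 V=31.3928[hold]; j=2 S=185.9683 intr=0.0000 cont=6.4442 V=6.4442[hold]; j=3 S=297.1078 intr=0.0000 cont=0.0000 V=0.0000[hold]  S*(3)=72.8599
k=2: j=0 S=92.0929 intr=50.9571 cont=49.6907 V=50.9571[EX]; j=1 S=147.1300 intr=0.0000 cont=18.5527 V=18.5527[hold]; j=2 S=235.0588 intr=0.0000 cont=3.1690 V=3.1690[hold]  S*(2)=92.0929
k=1: j=0 S=116.4029 intr=26.6471 cont=34.0263 V=34.0263[hold]; j=1 S=185.9683 intr=0.0000 cont=10.6553 V=10.6553[hold]  S*(1)=-
k=0: j=0 S=147.1300 intr=0.0000 cont=21.8832 V=21.8832[hold]  S*(0)=-

price = 21.8832
boundary = - - 92.0929 72.8599 92.0929
tree:
21.8832
34.0263 10.6553
50.9571 18.5527 3.1690
70.1901 31.3928 6.4442 0.0000
85.4064 50.9571 13.1041 0.0000 0.0000
97.4449 70.1901 26.6471 0.0000 0.0000 0.0000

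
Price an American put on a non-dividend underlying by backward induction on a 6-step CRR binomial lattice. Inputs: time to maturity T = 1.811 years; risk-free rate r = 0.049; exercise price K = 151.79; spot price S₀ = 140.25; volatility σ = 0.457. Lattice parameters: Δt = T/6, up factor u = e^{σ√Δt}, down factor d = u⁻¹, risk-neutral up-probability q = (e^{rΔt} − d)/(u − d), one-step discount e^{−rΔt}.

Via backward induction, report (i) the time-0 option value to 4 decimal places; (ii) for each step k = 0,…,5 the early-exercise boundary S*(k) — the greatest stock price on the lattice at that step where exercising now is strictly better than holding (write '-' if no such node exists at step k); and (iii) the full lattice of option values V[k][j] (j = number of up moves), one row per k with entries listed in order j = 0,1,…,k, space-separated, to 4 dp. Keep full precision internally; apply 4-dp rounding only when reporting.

price = 35.3910
boundary = - - 84.8836 66.0365 84.8836 109.1097
tree:
35.3910
49.5497 20.3556
66.9064 31.3150 8.4929
85.7535 46.7394 14.7045 1.6723
100.4159 66.9064 25.2066 3.1838 0.0000
111.8227 85.7535 42.6803 6.0614 0.0000 0.0000
120.6968 100.4159 66.9064 11.5400 0.0000 0.0000 0.0000

Δt=0.30183  u=1.28540  d=0.77797  q=0.46692  discount=0.98532
step 6 (expiry): payoffs max(K−S,0) = 120.6968 100.4159 66.9064 11.5400 0.0000 0.0000 0.0000
step 5: (k=5,j=0): S=39.9673, (K−S)⁺=111.8227, hold=109.5942 ⇒ V=111.8227 exercise | (k=5,j=1): S=66.0365, (K−S)⁺=85.7535, hold=83.5251 ⇒ V=85.7535 exercise | (k=5,j=2): S=109.1097, (K−S)⁺=42.6803, hold=40.4519 ⇒ V=42.6803 exercise | (k=5,j=3): S=180.2779, (K−S)⁺=0.0000, hold=6.0614 ⇒ V=6.0614 continue | (k=5,j=4): S=297.8664, (K−S)⁺=0.0000, hold=0.0000 ⇒ V=0.0000 continue | (k=5,j=5): S=492.1536, (K−S)⁺=0.0000, hold=0.0000 ⇒ V=0.0000 continue  boundary S*=109.1097
step 4: (k=4,j=0): S=51.3741, (K−S)⁺=100.4159, hold=98.1874 ⇒ V=100.4159 exercise | (k=4,j=1): S=84.8836, (K−S)⁺=66.9064, hold=64.6780 ⇒ V=66.9064 exercise | (k=4,j=2): S=140.2500, (K−S)⁺=11.5400, hold=25.2066 ⇒ V=25.2066 continue | (k=4,j=3): S=231.7299, (K−S)⁺=0.0000, hold=3.1838 ⇒ V=3.1838 continue | (k=4,j=4): S=382.8786, (K−S)⁺=0.0000, hold=0.0000 ⇒ V=0.0000 continue  boundary S*=84.8836
step 3: (k=3,j=0): S=66.0365, (K−S)⁺=85.7535, hold=83.5251 ⇒ V=85.7535 exercise | (k=3,j=1): S=109.1097, (K−S)⁺=42.6803, hold=46.7394 ⇒ V=46.7394 continue | (k=3,j=2): S=180.2779, (K−S)⁺=0.0000, hold=14.7045 ⇒ V=14.7045 continue | (k=3,j=3): S=297.8664, (K−S)⁺=0.0000, hold=1.6723 ⇒ V=1.6723 continue  boundary S*=66.0365
step 2: (k=2,j=0): S=84.8836, (K−S)⁺=66.9064, hold=66.5454 ⇒ V=66.9064 exercise | (k=2,j=1): S=140.2500, (K−S)⁺=11.5400, hold=31.3150 ⇒ V=31.3150 continue | (k=2,j=2): S=231.7299, (K−S)⁺=0.0000, hold=8.4929 ⇒ V=8.4929 continue  boundary S*=84.8836
step 1: (k=1,j=0): S=109.1097, (K−S)⁺=42.6803, hold=49.5497 ⇒ V=49.5497 continue | (k=1,j=1): S=180.2779, (K−S)⁺=0.0000, hold=20.3556 ⇒ V=20.3556 continue  boundary S*=-
step 0: (k=0,j=0): S=140.2500, (K−S)⁺=11.5400, hold=35.3910 ⇒ V=35.3910 continue  boundary S*=-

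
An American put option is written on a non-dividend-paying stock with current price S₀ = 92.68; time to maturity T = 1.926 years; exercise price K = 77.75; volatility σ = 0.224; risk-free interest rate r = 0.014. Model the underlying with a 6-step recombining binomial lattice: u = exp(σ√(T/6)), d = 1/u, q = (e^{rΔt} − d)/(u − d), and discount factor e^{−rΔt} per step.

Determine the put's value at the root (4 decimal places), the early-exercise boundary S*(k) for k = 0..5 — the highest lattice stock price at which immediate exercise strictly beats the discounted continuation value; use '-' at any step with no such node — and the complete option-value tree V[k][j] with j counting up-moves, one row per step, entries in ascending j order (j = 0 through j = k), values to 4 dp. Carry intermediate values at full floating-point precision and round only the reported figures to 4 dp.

price = 4.3564
boundary = - - - - 55.7851 63.3338
tree:
4.3564
6.8460 1.7638
10.4782 3.0681 0.4007
15.5083 5.2556 0.7832 0.0000
21.9649 8.8239 1.5306 0.0000 0.0000
28.6138 14.4162 2.9914 0.0000 0.0000 0.0000
34.4703 21.9649 5.8461 0.0000 0.0000 0.0000 0.0000

Δt=0.32100  u=1.13532  d=0.88081  q=0.48601  discount=0.99552
step 6 (expiry): payoffs max(K−S,0) = 34.4703 21.9649 5.8461 0.0000 0.0000 0.0000 0.0000
step 5: (k=5,j=0): S=49.1362, (K−S)⁺=28.6138, hold=28.2652 ⇒ V=28.6138 exercise | (k=5,j=1): S=63.3338, (K−S)⁺=14.4162, hold=14.0676 ⇒ V=14.4162 exercise | (k=5,j=2): S=81.6336, (K−S)⁺=0.0000, hold=2.9914 ⇒ V=2.9914 continue | (k=5,j=3): S=105.2211, (K−S)⁺=0.0000, hold=0.0000 ⇒ V=0.0000 continue | (k=5,j=4): S=135.6241, (K−S)⁺=0.0000, hold=0.0000 ⇒ V=0.0000 continue | (k=5,j=5): S=174.8117, (K−S)⁺=0.0000, hold=0.0000 ⇒ V=0.0000 continue  boundary S*=63.3338
step 4: (k=4,j=0): S=55.7851, (K−S)⁺=21.9649, hold=21.6163 ⇒ V=21.9649 exercise | (k=4,j=1): S=71.9039, (K−S)⁺=5.8461, hold=8.8239 ⇒ V=8.8239 continue | (k=4,j=2): S=92.6800, (K−S)⁺=0.0000, hold=1.5306 ⇒ V=1.5306 continue | (k=4,j=3): S=119.4593, (K−S)⁺=0.0000, hold=0.0000 ⇒ V=0.0000 continue | (k=4,j=4): S=153.9762, (K−S)⁺=0.0000, hold=0.0000 ⇒ V=0.0000 continue  boundary S*=55.7851
step 3: (k=3,j=0): S=63.3338, (K−S)⁺=14.4162, hold=15.5083 ⇒ V=15.5083 continue | (k=3,j=1): S=81.6336, (K−S)⁺=0.0000, hold=5.2556 ⇒ V=5.2556 continue | (k=3,j=2): S=105.2211, (K−S)⁺=0.0000, hold=0.7832 ⇒ V=0.7832 continue | (k=3,j=3): S=135.6241, (K−S)⁺=0.0000, hold=0.0000 ⇒ V=0.0000 continue  boundary S*=-
step 2: (k=2,j=0): S=71.9039, (K−S)⁺=5.8461, hold=10.4782 ⇒ V=10.4782 continue | (k=2,j=1): S=92.6800, (K−S)⁺=0.0000, hold=3.0681 ⇒ V=3.0681 continue | (k=2,j=2): S=119.4593, (K−S)⁺=0.0000, hold=0.4007 ⇒ V=0.4007 continue  boundary S*=-
step 1: (k=1,j=0): S=81.6336, (K−S)⁺=0.0000, hold=6.8460 ⇒ V=6.8460 continue | (k=1,j=1): S=105.2211, (K−S)⁺=0.0000, hold=1.7638 ⇒ V=1.7638 continue  boundary S*=-
step 0: (k=0,j=0): S=92.6800, (K−S)⁺=0.0000, hold=4.3564 ⇒ V=4.3564 continue  boundary S*=-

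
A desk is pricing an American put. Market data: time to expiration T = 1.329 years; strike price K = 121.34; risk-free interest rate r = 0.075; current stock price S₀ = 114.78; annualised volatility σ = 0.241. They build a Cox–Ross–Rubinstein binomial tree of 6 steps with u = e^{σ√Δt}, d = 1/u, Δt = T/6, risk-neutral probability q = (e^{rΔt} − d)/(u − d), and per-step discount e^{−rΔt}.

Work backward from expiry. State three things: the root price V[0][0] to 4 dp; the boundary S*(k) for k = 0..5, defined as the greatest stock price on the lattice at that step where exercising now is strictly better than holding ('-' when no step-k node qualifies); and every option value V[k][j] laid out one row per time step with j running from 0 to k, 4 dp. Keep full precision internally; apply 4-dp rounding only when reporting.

Δt=0.22150, u=1.12011, d=0.89277, q=0.54536, disc=e^(-rΔt)=0.98352
k=6 terminal: V=max(K-S,0) → 63.2220 48.4230 29.8555 6.5600 0.0000 0.0000 0.0000
k=5: j=0 S=65.0983 intr=56.2417 cont=54.2426 V=56.2417[EX]; j=1 S=81.6748 intr=39.6652 cont=37.6660 V=39.6652[EX]; j=2 S=102.4724 intr=18.8676 cont=16.8685 V=18.8676[EX]; j=3 S=128.5658 intr=0.0000 cont=2.9333 V=2.9333[hold]; j=4 S=161.3036 intr=0.0000 cont=0.0000 V=0.0000[hold]; j=5 S=202.3777 intr=0.0000 cont=0.0000 V=0.0000[hold]  S*(5)=102.4724
k=4: j=0 S=72.9170 intr=48.4230 cont=46.4239 V=48.4230[EX]; j=1 S=91.4845 intr=29.8555 cont=27.8564 V=29.8555[EX]; j=2 S=114.7800 intr=6.5600 cont=10.0100 V=10.0100[hold]; j=3 S=144.0074 intr=0.0000 cont=1.3116 V=1.3116[hold]; j=4 S=180.6772 intr=0.0000 cont=0.0000 V=0.0000[hold]  S*(4)=91.4845
k=3: j=0 S=81.6748 intr=39.6652 cont=37.6660 V=39.6652[EX]; j=1 S=102.4724 intr=18.8676 cont=18.7190 V=18.8676[EX]; j=2 S=128.5658 intr=0.0000 cont=5.1795 V=5.1795[hold]; j=3 S=161.3036 intr=0.0000 cont=0.5865 V=0.5865[hold]  S*(3)=102.4724
k=2: j=0 S=91.4845 intr=29.8555 cont=27.8564 V=29.8555[EX]; j=1 S=114.7800 intr=6.5600 cont=11.2148 V=11.2148[hold]; j=2 S=144.0074 intr=0.0000 cont=2.6306 V=2.6306[hold]  S*(2)=91.4845
k=1: j=0 S=102.4724 intr=18.8676 cont=19.3652 V=19.3652[hold]; j=1 S=128.5658 intr=0.0000 cont=6.4257 V=6.4257[hold]  S*(1)=-
k=0: j=0 S=114.7800 intr=6.5600 cont=12.1057 V=12.1057[hold]  S*(0)=-

price = 12.1057
boundary = - - 91.4845 102.4724 91.4845 102.4724
tree:
12.1057
19.3652 6.4257
29.8555 11.2148 2.6306
39.6652 18.8676 5.1795 0.5865
48.4230 29.8555 10.0100 1.3116 0.0000
56.2417 39.6652 18.8676 2.9333 0.0000 0.0000
63.2220 48.4230 29.8555 6.5600 0.0000 0.0000 0.0000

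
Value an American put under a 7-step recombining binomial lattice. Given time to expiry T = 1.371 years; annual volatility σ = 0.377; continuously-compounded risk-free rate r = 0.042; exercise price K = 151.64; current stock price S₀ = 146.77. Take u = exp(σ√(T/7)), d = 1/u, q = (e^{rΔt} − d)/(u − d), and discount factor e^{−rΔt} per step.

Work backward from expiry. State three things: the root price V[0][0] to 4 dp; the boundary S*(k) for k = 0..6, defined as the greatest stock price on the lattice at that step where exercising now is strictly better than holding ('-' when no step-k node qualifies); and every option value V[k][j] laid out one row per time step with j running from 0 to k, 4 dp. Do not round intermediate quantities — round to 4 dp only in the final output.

price = 25.2727
boundary = - - - 88.9731 75.3007 88.9731 105.1280
tree:
25.2727
35.4221 14.8421
48.0156 22.5492 6.8471
62.6669 33.1556 11.5829 1.8955
76.3393 46.7841 19.1361 3.6968 0.0000
87.9106 62.6669 30.5849 7.2098 0.0000 0.0000
97.7038 76.3393 46.5120 14.0614 0.0000 0.0000 0.0000
105.9921 87.9106 62.6669 27.4239 0.0000 0.0000 0.0000 0.0000

Δt=0.19586, u=1.18157, d=0.84633, q=0.48302, disc=e^(-rΔt)=0.99181
k=7 terminal: V=max(K-S,0) → 105.9921 87.9106 62.6669 27.4239 0.0000 0.0000 0.0000 0.0000
k=6: j=0 S=53.9362 intr=97.7038 cont=96.4615 V=97.7038[EX]; j=1 S=75.3007 intr=76.3393 cont=75.0970 V=76.3393[EX]; j=2 S=105.1280 intr=46.5120 cont=45.2698 V=46.5120[EX]; j=3 S=146.7700 intr=4.8700 cont=14.0614 V=14.0614[hold]; j=4 S=204.9068 intr=0.0000 cont=0.0000 V=0.0000[hold]; j=5 S=286.0720 intr=0.0000 cont=0.0000 V=0.0000[hold]; j=6 S=399.3874 intr=0.0000 cont=0.0000 V=0.0000[hold]  S*(6)=105.1280
k=5: j=0 S=63.7294 intr=87.9106 cont=86.6683 V=87.9106[EX]; j=1 S=88.9731 intr=62.6669 cont=61.4246 V=62.6669[EX]; j=2 S=124.2161 intr=27.4239 cont=30.5849 V=30.5849[hold]; j=3 S=173.4190 intr=0.0000 cont=7.2098 V=7.2098[hold]; j=4 S=242.1117 intr=0.0000 cont=0.0000 V=0.0000[hold]; j=5 S=338.0141 intr=0.0000 cont=0.0000 V=0.0000[hold]  S*(5)=88.9731
k=4: j=0 S=75.3007 intr=76.3393 cont=75.0970 V=76.3393[EX]; j=1 S=105.1280 intr=46.5120 cont=46.7841 V=46.7841[hold]; j=2 S=146.7700 intr=4.8700 cont=19.1361 V=19.1361[hold]; j=3 S=204.9068 intr=0.0000 cont=3.6968 V=3.6968[hold]; j=4 S=286.0720 intr=0.0000 cont=0.0000 V=0.0000[hold]  S*(4)=75.3007
k=3: j=0 S=88.9731 intr=62.6669 cont=61.5549 V=62.6669[EX]; j=1 S=124.2161 intr=27.4239 cont=33.1556 V=33.1556[hold]; j=2 S=173.4190 intr=0.0000 cont=11.5829 V=11.5829[hold]; j=3 S=242.1117 intr=0.0000 cont=1.8955 V=1.8955[hold]  S*(3)=88.9731
k=2: j=0 S=105.1280 intr=46.5120 cont=48.0156 V=48.0156[hold]; j=1 S=146.7700 intr=4.8700 cont=22.5492 V=22.5492[hold]; j=2 S=204.9068 intr=0.0000 cont=6.8471 V=6.8471[hold]  S*(2)=-
k=1: j=0 S=124.2161 intr=27.4239 cont=35.4221 V=35.4221[hold]; j=1 S=173.4190 intr=0.0000 cont=14.8421 V=14.8421[hold]  S*(1)=-
k=0: j=0 S=146.7700 intr=4.8700 cont=25.2727 V=25.2727[hold]  S*(0)=-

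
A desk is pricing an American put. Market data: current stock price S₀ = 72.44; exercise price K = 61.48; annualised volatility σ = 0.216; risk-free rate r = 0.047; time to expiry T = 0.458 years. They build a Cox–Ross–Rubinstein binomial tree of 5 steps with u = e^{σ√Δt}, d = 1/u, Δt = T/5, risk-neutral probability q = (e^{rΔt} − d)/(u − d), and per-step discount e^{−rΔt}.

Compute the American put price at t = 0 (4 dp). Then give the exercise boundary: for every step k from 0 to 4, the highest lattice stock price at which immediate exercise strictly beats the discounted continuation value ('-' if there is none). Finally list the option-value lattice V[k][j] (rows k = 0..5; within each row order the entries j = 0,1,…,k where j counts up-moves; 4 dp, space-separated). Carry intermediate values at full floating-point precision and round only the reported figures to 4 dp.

Δt=0.09160, u=1.06756, d=0.93672, q=0.51664, disc=e^(-rΔt)=0.99570
k=5 terminal: V=max(K-S,0) → 9.2378 1.9406 0.0000 0.0000 0.0000 0.0000
k=4: j=0 S=55.7716 intr=5.7084 cont=5.4443 V=5.7084[EX]; j=1 S=63.5617 intr=0.0000 cont=0.9340 V=0.9340[hold]; j=2 S=72.4400 intr=0.0000 cont=0.0000 V=0.0000[hold]; j=3 S=82.5584 intr=0.0000 cont=0.0000 V=0.0000[hold]; j=4 S=94.0901 intr=0.0000 cont=0.0000 V=0.0000[hold]  S*(4)=55.7716
k=3: j=0 S=59.5394 intr=1.9406 cont=3.2278 V=3.2278[hold]; j=1 S=67.8558 intr=0.0000 cont=0.4495 V=0.4495[hold]; j=2 S=77.3339 intr=0.0000 cont=0.0000 V=0.0000[hold]; j=3 S=88.1358 intr=0.0000 cont=0.0000 V=0.0000[hold]  S*(3)=-
k=2: j=0 S=63.5617 intr=0.0000 cont=1.7847 V=1.7847[hold]; j=1 S=72.4400 intr=0.0000 cont=0.2163 V=0.2163[hold]; j=2 S=82.5584 intr=0.0000 cont=0.0000 V=0.0000[hold]  S*(2)=-
k=1: j=0 S=67.8558 intr=0.0000 cont=0.9703 V=0.9703[hold]; j=1 S=77.3339 intr=0.0000 cont=0.1041 V=0.1041[hold]  S*(1)=-
k=0: j=0 S=72.4400 intr=0.0000 cont=0.5205 V=0.5205[hold]  S*(0)=-

price = 0.5205
boundary = - - - - 55.7716
tree:
0.5205
0.9703 0.1041
1.7847 0.2163 0.0000
3.2278 0.4495 0.0000 0.0000
5.7084 0.9340 0.0000 0.0000 0.0000
9.2378 1.9406 0.0000 0.0000 0.0000 0.0000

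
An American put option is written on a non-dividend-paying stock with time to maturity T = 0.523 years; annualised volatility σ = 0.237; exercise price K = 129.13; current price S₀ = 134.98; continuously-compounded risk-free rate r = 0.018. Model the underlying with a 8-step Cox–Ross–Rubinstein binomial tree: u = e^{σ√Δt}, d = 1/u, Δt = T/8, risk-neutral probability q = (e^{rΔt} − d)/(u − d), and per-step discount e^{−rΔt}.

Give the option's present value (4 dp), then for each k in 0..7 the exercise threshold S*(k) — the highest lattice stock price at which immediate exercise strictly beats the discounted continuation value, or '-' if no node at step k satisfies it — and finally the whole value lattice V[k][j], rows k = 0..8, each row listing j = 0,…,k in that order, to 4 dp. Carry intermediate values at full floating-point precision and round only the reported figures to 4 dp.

Δt=0.06538, u=1.06247, d=0.94120, q=0.49456, disc=e^(-rΔt)=0.99882
k=8 terminal: V=max(K-S,0) → 46.0049 35.2946 23.2044 9.5564 0.0000 0.0000 0.0000 0.0000 0.0000
k=7: j=0 S=88.3181 intr=40.8119 cont=40.6601 V=40.8119[EX]; j=1 S=99.6974 intr=29.4326 cont=29.2807 V=29.4326[EX]; j=2 S=112.5429 intr=16.5871 cont=16.4353 V=16.5871[EX]; j=3 S=127.0435 intr=2.0865 cont=4.8245 V=4.8245[hold]; j=4 S=143.4124 intr=0.0000 cont=0.0000 V=0.0000[hold]; j=5 S=161.8903 intr=0.0000 cont=0.0000 V=0.0000[hold]; j=6 S=182.7490 intr=0.0000 cont=0.0000 V=0.0000[hold]; j=7 S=206.2953 intr=0.0000 cont=0.0000 V=0.0000[hold]  S*(7)=112.5429
k=6: j=0 S=93.8354 intr=35.2946 cont=35.1427 V=35.2946[EX]; j=1 S=105.9256 intr=23.2044 cont=23.0525 V=23.2044[EX]; j=2 S=119.5736 intr=9.5564 cont=10.7571 V=10.7571[hold]; j=3 S=134.9800 intr=0.0000 cont=2.4356 V=2.4356[hold]; j=4 S=152.3715 intr=0.0000 cont=0.0000 V=0.0000[hold]; j=5 S=172.0038 intr=0.0000 cont=0.0000 V=0.0000[hold]; j=6 S=194.1656 intr=0.0000 cont=0.0000 V=0.0000[hold]  S*(6)=105.9256
k=5: j=0 S=99.6974 intr=29.4326 cont=29.2807 V=29.4326[EX]; j=1 S=112.5429 intr=16.5871 cont=17.0283 V=17.0283[hold]; j=2 S=127.0435 intr=2.0865 cont=6.6338 V=6.6338[hold]; j=3 S=143.4124 intr=0.0000 cont=1.2296 V=1.2296[hold]; j=4 S=161.8903 intr=0.0000 cont=0.0000 V=0.0000[hold]; j=5 S=182.7490 intr=0.0000 cont=0.0000 V=0.0000[hold]  S*(5)=99.6974
k=4: j=0 S=105.9256 intr=23.2044 cont=23.2705 V=23.2705[hold]; j=1 S=119.5736 intr=9.5564 cont=11.8736 V=11.8736[hold]; j=2 S=134.9800 intr=0.0000 cont=3.9564 V=3.9564[hold]; j=3 S=152.3715 intr=0.0000 cont=0.6207 V=0.6207[hold]; j=4 S=172.0038 intr=0.0000 cont=0.0000 V=0.0000[hold]  S*(4)=-
k=3: j=0 S=112.5429 intr=16.5871 cont=17.6132 V=17.6132[hold]; j=1 S=127.0435 intr=2.0865 cont=7.9486 V=7.9486[hold]; j=2 S=143.4124 intr=0.0000 cont=2.3040 V=2.3040[hold]; j=3 S=161.8903 intr=0.0000 cont=0.3134 V=0.3134[hold]  S*(3)=-
k=2: j=0 S=119.5736 intr=9.5564 cont=12.8184 V=12.8184[hold]; j=1 S=134.9800 intr=0.0000 cont=5.1509 V=5.1509[hold]; j=2 S=152.3715 intr=0.0000 cont=1.3179 V=1.3179[hold]  S*(2)=-
k=1: j=0 S=127.0435 intr=2.0865 cont=9.0157 V=9.0157[hold]; j=1 S=143.4124 intr=0.0000 cont=3.2514 V=3.2514[hold]  S*(1)=-
k=0: j=0 S=134.9800 intr=0.0000 cont=6.1577 V=6.1577[hold]  S*(0)=-

price = 6.1577
boundary = - - - - - 99.6974 105.9256 112.5429
tree:
6.1577
9.0157 3.2514
12.8184 5.1509 1.3179
17.6132 7.9486 2.3040 0.3134
23.2705 11.8736 3.9564 0.6207 0.0000
29.4326 17.0283 6.6338 1.2296 0.0000 0.0000
35.2946 23.2044 10.7571 2.4356 0.0000 0.0000 0.0000
40.8119 29.4326 16.5871 4.8245 0.0000 0.0000 0.0000 0.0000
46.0049 35.2946 23.2044 9.5564 0.0000 0.0000 0.0000 0.0000 0.0000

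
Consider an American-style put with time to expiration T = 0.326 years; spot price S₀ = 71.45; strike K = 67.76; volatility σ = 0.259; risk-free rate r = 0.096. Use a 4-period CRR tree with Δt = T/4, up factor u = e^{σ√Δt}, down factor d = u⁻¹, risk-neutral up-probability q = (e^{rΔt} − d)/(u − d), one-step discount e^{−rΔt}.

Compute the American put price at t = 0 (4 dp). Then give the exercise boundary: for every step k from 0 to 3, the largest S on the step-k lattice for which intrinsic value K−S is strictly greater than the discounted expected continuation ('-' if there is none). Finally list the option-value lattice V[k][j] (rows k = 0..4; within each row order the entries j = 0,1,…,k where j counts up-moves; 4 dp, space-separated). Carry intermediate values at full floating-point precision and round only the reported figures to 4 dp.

price = 1.9972
boundary = - - - 57.2357
tree:
1.9972
3.6314 0.6038
6.3619 1.3076 0.0000
10.5243 2.8316 0.0000 0.0000
14.6036 6.1319 0.0000 0.0000 0.0000

Δt=0.08150, u=1.07674, d=0.92873, q=0.53459, disc=e^(-rΔt)=0.99221
k=4 terminal: V=max(K-S,0) → 14.6036 6.1319 0.0000 0.0000 0.0000
k=3: j=0 S=57.2357 intr=10.5243 cont=9.9962 V=10.5243[EX]; j=1 S=66.3576 intr=1.4024 cont=2.8316 V=2.8316[hold]; j=2 S=76.9332 intr=0.0000 cont=0.0000 V=0.0000[hold]; j=3 S=89.1943 intr=0.0000 cont=0.0000 V=0.0000[hold]  S*(3)=57.2357
k=2: j=0 S=61.6281 intr=6.1319 cont=6.3619 V=6.3619[hold]; j=1 S=71.4500 intr=0.0000 cont=1.3076 V=1.3076[hold]; j=2 S=82.8372 intr=0.0000 cont=0.0000 V=0.0000[hold]  S*(2)=-
k=1: j=0 S=66.3576 intr=1.4024 cont=3.6314 V=3.6314[hold]; j=1 S=76.9332 intr=0.0000 cont=0.6038 V=0.6038[hold]  S*(1)=-
k=0: j=0 S=71.4500 intr=0.0000 cont=1.9972 V=1.9972[hold]  S*(0)=-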